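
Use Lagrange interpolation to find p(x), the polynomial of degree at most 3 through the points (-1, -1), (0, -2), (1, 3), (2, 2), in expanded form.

L_0(x) = x(x - 1)(x - 2) / [-6] = -(1/6)x^3 + (1/2)x^2 - (1/3)x
L_1(x) = (x + 1)(x - 1)(x - 2) / [2] = (1/2)x^3 - x^2 - (1/2)x + 1
L_2(x) = (x + 1)x(x - 2) / [-2] = -(1/2)x^3 + (1/2)x^2 + x
L_3(x) = (x + 1)x(x - 1) / [6] = (1/6)x^3 - (1/6)x
p(x) = (-1)·L_0 + (-2)·L_1 + 3·L_2 + 2·L_3
  (-1)·L_0(x) = (1/6)x^3 - (1/2)x^2 + (1/3)x
  (-2)·L_1(x) = -x^3 + 2x^2 + x - 2
  3·L_2(x) = -(3/2)x^3 + (3/2)x^2 + 3x
  2·L_3(x) = (1/3)x^3 - (1/3)x
Adding term by term: -2x^3 + 3x^2 + 4x - 2

p(x) = -2x^3 + 3x^2 + 4x - 2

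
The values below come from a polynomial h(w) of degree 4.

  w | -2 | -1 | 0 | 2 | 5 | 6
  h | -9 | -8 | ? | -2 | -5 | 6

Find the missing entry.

-255/56

The 5 known values determine h uniquely (degree ≤ 4).
L_0(0) = (1)·(-2)·(-5)·(-6)/[(-1)·(-4)·(-7)·(-8)] = -15/56
L_1(0) = (2)·(-2)·(-5)·(-6)/[(1)·(-3)·(-6)·(-7)] = 20/21
L_2(0) = (2)·(1)·(-5)·(-6)/[(4)·(3)·(-3)·(-4)] = 5/12
L_3(0) = (2)·(1)·(-2)·(-6)/[(7)·(6)·(3)·(-1)] = -4/21
L_4(0) = (2)·(1)·(-2)·(-5)/[(8)·(7)·(4)·(1)] = 5/56
Sum: (-9)·(-15/56) + (-8)·(20/21) + (-2)·(5/12) + (-5)·(-4/21) + 6·(5/56) = -255/56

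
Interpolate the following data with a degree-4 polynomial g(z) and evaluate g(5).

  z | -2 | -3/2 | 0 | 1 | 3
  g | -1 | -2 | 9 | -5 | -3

14701/27

Evaluate each Lagrange basis at z = 5:
L_0(5) = (13/2)·(5)·(4)·(2)/[(-1/2)·(-2)·(-3)·(-5)] = 52/3
L_1(5) = (7)·(5)·(4)·(2)/[(1/2)·(-3/2)·(-5/2)·(-9/2)] = -896/27
L_2(5) = (7)·(13/2)·(4)·(2)/[(2)·(3/2)·(-1)·(-3)] = 364/9
L_3(5) = (7)·(13/2)·(5)·(2)/[(3)·(5/2)·(1)·(-2)] = -91/3
L_4(5) = (7)·(13/2)·(5)·(4)/[(5)·(9/2)·(3)·(2)] = 182/27
Sum: (-1)·(52/3) + (-2)·(-896/27) + 9·(364/9) + (-5)·(-91/3) + (-3)·(182/27) = 14701/27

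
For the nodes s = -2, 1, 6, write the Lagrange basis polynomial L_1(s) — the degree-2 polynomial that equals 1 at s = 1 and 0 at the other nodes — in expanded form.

L_1(s) = -(1/15)s^2 + (4/15)s + 4/5

L_1(s) = (s + 2)(s - 6) / [(3)·(-5)]
       = (s^2 - 4s - 12) / (-15)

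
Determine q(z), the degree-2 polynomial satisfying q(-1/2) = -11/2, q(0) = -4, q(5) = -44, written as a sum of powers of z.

q(z) = -2z^2 + 2z - 4

Build the Lagrange basis polynomials:
L_0(z) = z(z - 5) / [11/4] = (4/11)z^2 - (20/11)z
L_1(z) = (z + 1/2)(z - 5) / [-5/2] = -(2/5)z^2 + (9/5)z + 1
L_2(z) = (z + 1/2)z / [55/2] = (2/55)z^2 + (1/55)z
q(z) = (-11/2)·L_0 + (-4)·L_1 + (-44)·L_2
  (-11/2)·L_0(z) = -2z^2 + 10z
  (-4)·L_1(z) = (8/5)z^2 - (36/5)z - 4
  (-44)·L_2(z) = -(8/5)z^2 - (4/5)z
Adding term by term: -2z^2 + 2z - 4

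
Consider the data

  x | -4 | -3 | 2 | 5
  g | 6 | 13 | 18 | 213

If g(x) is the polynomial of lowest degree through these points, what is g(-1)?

L_0(-1) = (2)·(-3)·(-6)/[(-1)·(-6)·(-9)] = -2/3
L_1(-1) = (3)·(-3)·(-6)/[(1)·(-5)·(-8)] = 27/20
L_2(-1) = (3)·(2)·(-6)/[(6)·(5)·(-3)] = 2/5
L_3(-1) = (3)·(2)·(-3)/[(9)·(8)·(3)] = -1/12
Sum: 6·(-2/3) + 13·(27/20) + 18·(2/5) + 213·(-1/12) = 3

3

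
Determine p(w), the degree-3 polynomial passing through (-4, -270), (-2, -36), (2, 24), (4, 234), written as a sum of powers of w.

p(w) = 4w^3 - w^2 - w - 2

Newton's divided differences:
p[-4,-2] = (-36 - (-270)) / (-2 - (-4)) = 117
p[-2,2] = (24 - (-36)) / (2 - (-2)) = 15
p[2,4] = (234 - 24) / (4 - 2) = 105
p[-4,-2,2] = (15 - 117) / (2 - (-4)) = -17
p[-2,2,4] = (105 - 15) / (4 - (-2)) = 15
p[-4,-2,2,4] = (15 - (-17)) / (4 - (-4)) = 4
p(w) = -270 + 117·(w + 4) + (-17)·(w + 4)(w + 2) + 4·(w + 4)(w + 2)(w - 2)
Expanding: p(w) = 4w^3 - w^2 - w - 2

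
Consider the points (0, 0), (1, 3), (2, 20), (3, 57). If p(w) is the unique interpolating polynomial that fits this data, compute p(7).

525

Using Newton's divided-difference form:
p[0,1] = (3 - 0) / (1 - 0) = 3
p[1,2] = (20 - 3) / (2 - 1) = 17
p[2,3] = (57 - 20) / (3 - 2) = 37
p[0,1,2] = (17 - 3) / (2 - 0) = 7
p[1,2,3] = (37 - 17) / (3 - 1) = 10
p[0,1,2,3] = (10 - 7) / (3 - 0) = 1
p(7) = 0 + 3·(7) + 7·(7)·(6) + 1·(7)·(6)·(5) = 525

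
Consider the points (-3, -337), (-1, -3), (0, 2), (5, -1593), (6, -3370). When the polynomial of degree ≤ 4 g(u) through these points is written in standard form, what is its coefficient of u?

Build the Lagrange basis polynomials:
L_0(u) = (u + 1)u(u - 5)(u - 6) / [432] = (1/432)u^4 - (5/216)u^3 + (19/432)u^2 + (5/72)u
L_1(u) = (u + 3)u(u - 5)(u - 6) / [-84] = -(1/84)u^4 + (2/21)u^3 + (1/28)u^2 - (15/14)u
L_2(u) = (u + 3)(u + 1)(u - 5)(u - 6) / [90] = (1/90)u^4 - (7/90)u^3 - (11/90)u^2 + (29/30)u + 1
L_3(u) = (u + 3)(u + 1)u(u - 6) / [-240] = -(1/240)u^4 + (1/120)u^3 + (7/80)u^2 + (3/40)u
L_4(u) = (u + 3)(u + 1)u(u - 5) / [378] = (1/378)u^4 - (1/378)u^3 - (17/378)u^2 - (5/126)u
g(u) = (-337)·L_0 + (-3)·L_1 + 2·L_2 + (-1593)·L_3 + (-3370)·L_4
Only the coefficient of u is needed; take it from each L_i and combine:
(-337)·(5/72) + (-3)·(-15/14) + 2·(29/30) + (-1593)·(3/40) + (-3370)·(-5/126) = -4

-4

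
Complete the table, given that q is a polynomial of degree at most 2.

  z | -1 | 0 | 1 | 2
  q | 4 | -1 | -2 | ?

The 3 known values determine q uniquely (degree ≤ 2).
Evaluate each Lagrange basis at z = 2:
L_0(2) = (2)·(1)/[(-1)·(-2)] = 1
L_1(2) = (3)·(1)/[(1)·(-1)] = -3
L_2(2) = (3)·(2)/[(2)·(1)] = 3
Sum: 4·(1) + (-1)·(-3) + (-2)·(3) = 1

1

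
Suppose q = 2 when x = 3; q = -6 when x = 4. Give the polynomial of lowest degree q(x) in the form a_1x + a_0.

Build the Lagrange basis polynomials:
L_0(x) = (x - 4) / [-1] = -x + 4
L_1(x) = (x - 3) / [1] = x - 3
q(x) = 2·L_0 + (-6)·L_1
  2·L_0(x) = -2x + 8
  (-6)·L_1(x) = -6x + 18
Adding term by term: -8x + 26

q(x) = -8x + 26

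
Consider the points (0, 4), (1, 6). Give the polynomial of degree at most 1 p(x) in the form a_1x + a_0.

L_0(x) = (x - 1) / [-1] = -x + 1
L_1(x) = x / [1] = x
p(x) = 4·L_0 + 6·L_1
  4·L_0(x) = -4x + 4
  6·L_1(x) = 6x
Adding term by term: 2x + 4

p(x) = 2x + 4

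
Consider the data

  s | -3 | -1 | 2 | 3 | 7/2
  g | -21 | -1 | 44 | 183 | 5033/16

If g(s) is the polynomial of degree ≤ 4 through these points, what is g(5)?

1115

Using Newton's divided-difference form:
g[-3,-1] = (-1 - (-21)) / (-1 - (-3)) = 10
g[-1,2] = (44 - (-1)) / (2 - (-1)) = 15
g[2,3] = (183 - 44) / (3 - 2) = 139
g[3,7/2] = (5033/16 - 183) / (7/2 - 3) = 2105/8
g[-3,-1,2] = (15 - 10) / (2 - (-3)) = 1
g[-1,2,3] = (139 - 15) / (3 - (-1)) = 31
g[2,3,7/2] = (2105/8 - 139) / (7/2 - 2) = 331/4
g[-3,-1,2,3] = (31 - 1) / (3 - (-3)) = 5
g[-1,2,3,7/2] = (331/4 - 31) / (7/2 - (-1)) = 23/2
g[-3,-1,2,3,7/2] = (23/2 - 5) / (7/2 - (-3)) = 1
g(5) = -21 + 10·(8) + 1·(8)·(6) + 5·(8)·(6)·(3) + 1·(8)·(6)·(3)·(2) = 1115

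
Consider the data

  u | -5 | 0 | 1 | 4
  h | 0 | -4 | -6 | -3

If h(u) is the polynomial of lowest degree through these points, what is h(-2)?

Using Newton's divided-difference form:
h[-5,0] = (-4 - 0) / (0 - (-5)) = -4/5
h[0,1] = (-6 - (-4)) / (1 - 0) = -2
h[1,4] = (-3 - (-6)) / (4 - 1) = 1
h[-5,0,1] = (-2 - (-4/5)) / (1 - (-5)) = -1/5
h[0,1,4] = (1 - (-2)) / (4 - 0) = 3/4
h[-5,0,1,4] = (3/4 - (-1/5)) / (4 - (-5)) = 19/180
h(-2) = 0 + (-4/5)·(3) + (-1/5)·(3)·(-2) + (19/180)·(3)·(-2)·(-3) = 7/10

7/10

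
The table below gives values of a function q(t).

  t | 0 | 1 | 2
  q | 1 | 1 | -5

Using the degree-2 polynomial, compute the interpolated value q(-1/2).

-5/4

Using Newton's divided-difference form:
q[0,1] = (1 - 1) / (1 - 0) = 0
q[1,2] = (-5 - 1) / (2 - 1) = -6
q[0,1,2] = (-6 - 0) / (2 - 0) = -3
q(-1/2) = 1 + 0·(-1/2) + (-3)·(-1/2)·(-3/2) = -5/4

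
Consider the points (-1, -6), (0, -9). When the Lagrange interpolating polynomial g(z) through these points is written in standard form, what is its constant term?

-9

L_0(z) = z / [-1] = -z
L_1(z) = (z + 1) / [1] = z + 1
g(z) = (-6)·L_0 + (-9)·L_1
Only the constant term is needed; take it from each L_i and combine:
(-6)·(0) + (-9)·(1) = -9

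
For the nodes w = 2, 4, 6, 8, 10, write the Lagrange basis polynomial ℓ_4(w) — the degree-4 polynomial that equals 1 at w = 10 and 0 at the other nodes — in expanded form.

ℓ_4(w) = (1/384)w^4 - (5/96)w^3 + (35/96)w^2 - (25/24)w + 1

ℓ_4(w) = (w - 2)(w - 4)(w - 6)(w - 8) / [(8)·(6)·(4)·(2)]
       = (w^4 - 20w^3 + 140w^2 - 400w + 384) / (384)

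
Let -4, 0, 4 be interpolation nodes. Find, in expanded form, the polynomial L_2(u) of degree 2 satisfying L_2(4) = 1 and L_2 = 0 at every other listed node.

L_2(u) = (1/32)u^2 + (1/8)u

L_2(u) = (u + 4)u / [(8)·(4)]
       = (u^2 + 4u) / (32)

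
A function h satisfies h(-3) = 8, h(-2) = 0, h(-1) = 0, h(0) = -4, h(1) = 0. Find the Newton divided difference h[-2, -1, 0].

h[-2,-1] = (0 - 0) / (-1 - (-2)) = 0
h[-1,0] = (-4 - 0) / (0 - (-1)) = -4
h[-2,-1,0] = (-4 - 0) / (0 - (-2)) = -2

-2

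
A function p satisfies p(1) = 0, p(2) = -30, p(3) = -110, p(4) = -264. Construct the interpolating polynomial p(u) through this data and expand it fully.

p(u) = -4u^3 - u^2 + u + 4

Build the Lagrange basis polynomials:
L_0(u) = (u - 2)(u - 3)(u - 4) / [-6] = -(1/6)u^3 + (3/2)u^2 - (13/3)u + 4
L_1(u) = (u - 1)(u - 3)(u - 4) / [2] = (1/2)u^3 - 4u^2 + (19/2)u - 6
L_2(u) = (u - 1)(u - 2)(u - 4) / [-2] = -(1/2)u^3 + (7/2)u^2 - 7u + 4
L_3(u) = (u - 1)(u - 2)(u - 3) / [6] = (1/6)u^3 - u^2 + (11/6)u - 1
p(u) = 0·L_0 + (-30)·L_1 + (-110)·L_2 + (-264)·L_3
  0·L_0(u) = 0
  (-30)·L_1(u) = -15u^3 + 120u^2 - 285u + 180
  (-110)·L_2(u) = 55u^3 - 385u^2 + 770u - 440
  (-264)·L_3(u) = -44u^3 + 264u^2 - 484u + 264
Adding term by term: -4u^3 - u^2 + u + 4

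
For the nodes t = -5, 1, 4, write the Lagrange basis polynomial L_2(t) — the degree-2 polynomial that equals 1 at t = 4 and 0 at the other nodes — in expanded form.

L_2(t) = (1/27)t^2 + (4/27)t - 5/27

L_2(t) = (t + 5)(t - 1) / [(9)·(3)]
       = (t^2 + 4t - 5) / (27)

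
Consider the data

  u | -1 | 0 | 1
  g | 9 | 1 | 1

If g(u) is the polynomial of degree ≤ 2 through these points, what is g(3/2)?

L_0(3/2) = (3/2)·(1/2)/[(-1)·(-2)] = 3/8
L_1(3/2) = (5/2)·(1/2)/[(1)·(-1)] = -5/4
L_2(3/2) = (5/2)·(3/2)/[(2)·(1)] = 15/8
Sum: 9·(3/8) + 1·(-5/4) + 1·(15/8) = 4

4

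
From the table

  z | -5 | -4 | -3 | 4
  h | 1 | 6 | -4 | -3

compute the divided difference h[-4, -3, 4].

h[-4,-3] = (-4 - 6) / (-3 - (-4)) = -10
h[-3,4] = (-3 - (-4)) / (4 - (-3)) = 1/7
h[-4,-3,4] = (1/7 - (-10)) / (4 - (-4)) = 71/56

71/56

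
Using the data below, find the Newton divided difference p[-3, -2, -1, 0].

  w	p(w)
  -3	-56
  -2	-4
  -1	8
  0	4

p[-3,-2] = (-4 - (-56)) / (-2 - (-3)) = 52
p[-2,-1] = (8 - (-4)) / (-1 - (-2)) = 12
p[-1,0] = (4 - 8) / (0 - (-1)) = -4
p[-3,-2,-1] = (12 - 52) / (-1 - (-3)) = -20
p[-2,-1,0] = (-4 - 12) / (0 - (-2)) = -8
p[-3,-2,-1,0] = (-8 - (-20)) / (0 - (-3)) = 4

4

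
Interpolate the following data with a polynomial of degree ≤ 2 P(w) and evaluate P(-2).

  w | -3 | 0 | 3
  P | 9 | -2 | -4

Using Newton's divided-difference form:
P[-3,0] = (-2 - 9) / (0 - (-3)) = -11/3
P[0,3] = (-4 - (-2)) / (3 - 0) = -2/3
P[-3,0,3] = (-2/3 - (-11/3)) / (3 - (-3)) = 1/2
P(-2) = 9 + (-11/3)·(1) + (1/2)·(1)·(-2) = 13/3

13/3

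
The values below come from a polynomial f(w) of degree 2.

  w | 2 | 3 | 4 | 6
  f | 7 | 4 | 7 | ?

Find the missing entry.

The 3 known values determine f uniquely (degree ≤ 2).
Evaluate each Lagrange basis at w = 6:
L_0(6) = (3)·(2)/[(-1)·(-2)] = 3
L_1(6) = (4)·(2)/[(1)·(-1)] = -8
L_2(6) = (4)·(3)/[(2)·(1)] = 6
Sum: 7·(3) + 4·(-8) + 7·(6) = 31

31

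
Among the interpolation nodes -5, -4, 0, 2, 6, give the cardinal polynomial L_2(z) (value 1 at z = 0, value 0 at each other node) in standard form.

L_2(z) = (z + 5)(z + 4)(z - 2)(z - 6) / [(5)·(4)·(-2)·(-6)]
       = (z^4 + z^3 - 40z^2 - 52z + 240) / (240)

L_2(z) = (1/240)z^4 + (1/240)z^3 - (1/6)z^2 - (13/60)z + 1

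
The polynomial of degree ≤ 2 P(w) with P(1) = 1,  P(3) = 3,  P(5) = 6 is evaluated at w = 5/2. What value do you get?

77/32

Evaluate each Lagrange basis at w = 5/2:
L_0(5/2) = (-1/2)·(-5/2)/[(-2)·(-4)] = 5/32
L_1(5/2) = (3/2)·(-5/2)/[(2)·(-2)] = 15/16
L_2(5/2) = (3/2)·(-1/2)/[(4)·(2)] = -3/32
Sum: 1·(5/32) + 3·(15/16) + 6·(-3/32) = 77/32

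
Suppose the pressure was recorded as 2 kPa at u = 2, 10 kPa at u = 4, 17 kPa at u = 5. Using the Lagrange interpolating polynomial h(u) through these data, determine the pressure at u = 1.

L_0(1) = (-3)·(-4)/[(-2)·(-3)] = 2
L_1(1) = (-1)·(-4)/[(2)·(-1)] = -2
L_2(1) = (-1)·(-3)/[(3)·(1)] = 1
Sum: 2·(2) + 10·(-2) + 17·(1) = 1

1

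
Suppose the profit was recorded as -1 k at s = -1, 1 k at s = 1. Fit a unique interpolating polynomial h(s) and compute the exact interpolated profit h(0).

Evaluate each Lagrange basis at s = 0:
L_0(0) = (-1)/[(-2)] = 1/2
L_1(0) = (1)/[(2)] = 1/2
Sum: (-1)·(1/2) + 1·(1/2) = 0

0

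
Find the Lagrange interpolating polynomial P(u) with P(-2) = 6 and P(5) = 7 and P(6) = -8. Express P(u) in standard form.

P(u) = -(53/28)u^2 + (163/28)u + 353/14

Build the Lagrange basis polynomials:
L_0(u) = (u - 5)(u - 6) / [56] = (1/56)u^2 - (11/56)u + 15/28
L_1(u) = (u + 2)(u - 6) / [-7] = -(1/7)u^2 + (4/7)u + 12/7
L_2(u) = (u + 2)(u - 5) / [8] = (1/8)u^2 - (3/8)u - 5/4
P(u) = 6·L_0 + 7·L_1 + (-8)·L_2
  6·L_0(u) = (3/28)u^2 - (33/28)u + 45/14
  7·L_1(u) = -u^2 + 4u + 12
  (-8)·L_2(u) = -u^2 + 3u + 10
Adding term by term: -(53/28)u^2 + (163/28)u + 353/14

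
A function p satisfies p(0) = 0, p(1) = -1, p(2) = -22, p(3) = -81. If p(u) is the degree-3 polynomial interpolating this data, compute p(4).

-196

Evaluate each Lagrange basis at u = 4:
L_0(4) = (3)·(2)·(1)/[(-1)·(-2)·(-3)] = -1
L_1(4) = (4)·(2)·(1)/[(1)·(-1)·(-2)] = 4
L_2(4) = (4)·(3)·(1)/[(2)·(1)·(-1)] = -6
L_3(4) = (4)·(3)·(2)/[(3)·(2)·(1)] = 4
Sum: 0 + (-1)·(4) + (-22)·(-6) + (-81)·(4) = -196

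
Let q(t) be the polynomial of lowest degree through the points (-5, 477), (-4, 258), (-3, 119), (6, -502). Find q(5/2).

Evaluate each Lagrange basis at t = 5/2:
L_0(5/2) = (13/2)·(11/2)·(-7/2)/[(-1)·(-2)·(-11)] = 91/16
L_1(5/2) = (15/2)·(11/2)·(-7/2)/[(1)·(-1)·(-10)] = -231/16
L_2(5/2) = (15/2)·(13/2)·(-7/2)/[(2)·(1)·(-9)] = 455/48
L_3(5/2) = (15/2)·(13/2)·(11/2)/[(11)·(10)·(9)] = 13/48
Sum: 477·(91/16) + 258·(-231/16) + 119·(455/48) + (-502)·(13/48) = -159/8

-159/8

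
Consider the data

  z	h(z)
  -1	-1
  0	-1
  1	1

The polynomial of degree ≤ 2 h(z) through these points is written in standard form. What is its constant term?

Build the Lagrange basis polynomials:
L_0(z) = z(z - 1) / [2] = (1/2)z^2 - (1/2)z
L_1(z) = (z + 1)(z - 1) / [-1] = -z^2 + 1
L_2(z) = (z + 1)z / [2] = (1/2)z^2 + (1/2)z
h(z) = (-1)·L_0 + (-1)·L_1 + 1·L_2
Only the constant term is needed; take it from each L_i and combine:
(-1)·(0) + (-1)·(1) + 1·(0) = -1

-1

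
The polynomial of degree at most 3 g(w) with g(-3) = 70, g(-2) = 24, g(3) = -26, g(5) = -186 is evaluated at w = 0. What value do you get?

Evaluate each Lagrange basis at w = 0:
L_0(0) = (2)·(-3)·(-5)/[(-1)·(-6)·(-8)] = -5/8
L_1(0) = (3)·(-3)·(-5)/[(1)·(-5)·(-7)] = 9/7
L_2(0) = (3)·(2)·(-5)/[(6)·(5)·(-2)] = 1/2
L_3(0) = (3)·(2)·(-3)/[(8)·(7)·(2)] = -9/56
Sum: 70·(-5/8) + 24·(9/7) + (-26)·(1/2) + (-186)·(-9/56) = 4

4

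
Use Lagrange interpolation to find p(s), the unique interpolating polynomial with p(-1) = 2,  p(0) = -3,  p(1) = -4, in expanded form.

L_0(s) = s(s - 1) / [2] = (1/2)s^2 - (1/2)s
L_1(s) = (s + 1)(s - 1) / [-1] = -s^2 + 1
L_2(s) = (s + 1)s / [2] = (1/2)s^2 + (1/2)s
p(s) = 2·L_0 + (-3)·L_1 + (-4)·L_2
  2·L_0(s) = s^2 - s
  (-3)·L_1(s) = 3s^2 - 3
  (-4)·L_2(s) = -2s^2 - 2s
Adding term by term: 2s^2 - 3s - 3

p(s) = 2s^2 - 3s - 3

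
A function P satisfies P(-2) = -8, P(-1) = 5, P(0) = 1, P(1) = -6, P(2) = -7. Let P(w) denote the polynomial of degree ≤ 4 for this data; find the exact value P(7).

Evaluate each Lagrange basis at w = 7:
L_0(7) = (8)·(7)·(6)·(5)/[(-1)·(-2)·(-3)·(-4)] = 70
L_1(7) = (9)·(7)·(6)·(5)/[(1)·(-1)·(-2)·(-3)] = -315
L_2(7) = (9)·(8)·(6)·(5)/[(2)·(1)·(-1)·(-2)] = 540
L_3(7) = (9)·(8)·(7)·(5)/[(3)·(2)·(1)·(-1)] = -420
L_4(7) = (9)·(8)·(7)·(6)/[(4)·(3)·(2)·(1)] = 126
Sum: (-8)·(70) + 5·(-315) + 1·(540) + (-6)·(-420) + (-7)·(126) = 43

43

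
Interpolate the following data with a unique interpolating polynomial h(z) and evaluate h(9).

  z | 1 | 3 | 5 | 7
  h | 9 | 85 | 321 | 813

1657

Using Newton's divided-difference form:
h[1,3] = (85 - 9) / (3 - 1) = 38
h[3,5] = (321 - 85) / (5 - 3) = 118
h[5,7] = (813 - 321) / (7 - 5) = 246
h[1,3,5] = (118 - 38) / (5 - 1) = 20
h[3,5,7] = (246 - 118) / (7 - 3) = 32
h[1,3,5,7] = (32 - 20) / (7 - 1) = 2
h(9) = 9 + 38·(8) + 20·(8)·(6) + 2·(8)·(6)·(4) = 1657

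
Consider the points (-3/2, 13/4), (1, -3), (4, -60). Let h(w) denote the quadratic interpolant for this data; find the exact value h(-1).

5

L_0(-1) = (-2)·(-5)/[(-5/2)·(-11/2)] = 8/11
L_1(-1) = (1/2)·(-5)/[(5/2)·(-3)] = 1/3
L_2(-1) = (1/2)·(-2)/[(11/2)·(3)] = -2/33
Sum: 13/4·(8/11) + (-3)·(1/3) + (-60)·(-2/33) = 5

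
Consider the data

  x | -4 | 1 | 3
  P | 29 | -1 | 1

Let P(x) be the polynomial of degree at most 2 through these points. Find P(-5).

Evaluate each Lagrange basis at x = -5:
L_0(-5) = (-6)·(-8)/[(-5)·(-7)] = 48/35
L_1(-5) = (-1)·(-8)/[(5)·(-2)] = -4/5
L_2(-5) = (-1)·(-6)/[(7)·(2)] = 3/7
Sum: 29·(48/35) + (-1)·(-4/5) + 1·(3/7) = 41

41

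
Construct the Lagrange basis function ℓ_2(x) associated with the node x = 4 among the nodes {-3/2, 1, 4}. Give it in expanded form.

ℓ_2(x) = (x + 3/2)(x - 1) / [(11/2)·(3)]
       = (x^2 + (1/2)x - 3/2) / (33/2)

ℓ_2(x) = (2/33)x^2 + (1/33)x - 1/11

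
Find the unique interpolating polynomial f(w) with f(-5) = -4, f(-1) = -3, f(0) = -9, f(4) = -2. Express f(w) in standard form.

Newton's divided differences:
f[-5,-1] = (-3 - (-4)) / (-1 - (-5)) = 1/4
f[-1,0] = (-9 - (-3)) / (0 - (-1)) = -6
f[0,4] = (-2 - (-9)) / (4 - 0) = 7/4
f[-5,-1,0] = (-6 - 1/4) / (0 - (-5)) = -5/4
f[-1,0,4] = (7/4 - (-6)) / (4 - (-1)) = 31/20
f[-5,-1,0,4] = (31/20 - (-5/4)) / (4 - (-5)) = 14/45
f(w) = -4 + (1/4)·(w + 5) + (-5/4)·(w + 5)(w + 1) + (14/45)·(w + 5)(w + 1)w
Expanding: f(w) = (14/45)w^3 + (37/60)w^2 - (205/36)w - 9

f(w) = (14/45)w^3 + (37/60)w^2 - (205/36)w - 9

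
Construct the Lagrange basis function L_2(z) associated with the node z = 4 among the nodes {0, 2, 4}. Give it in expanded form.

L_2(z) = z(z - 2) / [(4)·(2)]
       = (z^2 - 2z) / (8)

L_2(z) = (1/8)z^2 - (1/4)z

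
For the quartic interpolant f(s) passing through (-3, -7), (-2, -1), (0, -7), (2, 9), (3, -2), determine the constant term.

L_0(s) = (s + 2)s(s - 2)(s - 3) / [90] = (1/90)s^4 - (1/30)s^3 - (2/45)s^2 + (2/15)s
L_1(s) = (s + 3)s(s - 2)(s - 3) / [-40] = -(1/40)s^4 + (1/20)s^3 + (9/40)s^2 - (9/20)s
L_2(s) = (s + 3)(s + 2)(s - 2)(s - 3) / [36] = (1/36)s^4 - (13/36)s^2 + 1
L_3(s) = (s + 3)(s + 2)s(s - 3) / [-40] = -(1/40)s^4 - (1/20)s^3 + (9/40)s^2 + (9/20)s
L_4(s) = (s + 3)(s + 2)s(s - 2) / [90] = (1/90)s^4 + (1/30)s^3 - (2/45)s^2 - (2/15)s
f(s) = (-7)·L_0 + (-1)·L_1 + (-7)·L_2 + 9·L_3 + (-2)·L_4
Only the constant term is needed; take it from each L_i and combine:
(-7)·(0) + (-1)·(0) + (-7)·(1) + 9·(0) + (-2)·(0) = -7

-7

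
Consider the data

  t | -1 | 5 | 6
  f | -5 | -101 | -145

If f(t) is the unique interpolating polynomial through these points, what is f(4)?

-65

L_0(4) = (-1)·(-2)/[(-6)·(-7)] = 1/21
L_1(4) = (5)·(-2)/[(6)·(-1)] = 5/3
L_2(4) = (5)·(-1)/[(7)·(1)] = -5/7
Sum: (-5)·(1/21) + (-101)·(5/3) + (-145)·(-5/7) = -65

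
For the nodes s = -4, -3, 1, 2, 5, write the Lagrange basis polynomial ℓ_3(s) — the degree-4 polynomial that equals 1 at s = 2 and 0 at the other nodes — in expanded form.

ℓ_3(s) = (s + 4)(s + 3)(s - 1)(s - 5) / [(6)·(5)·(1)·(-3)]
       = (s^4 + s^3 - 25s^2 - 37s + 60) / (-90)

ℓ_3(s) = -(1/90)s^4 - (1/90)s^3 + (5/18)s^2 + (37/90)s - 2/3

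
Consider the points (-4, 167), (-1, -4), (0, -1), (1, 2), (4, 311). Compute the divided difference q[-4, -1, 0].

15

q[-4,-1] = (-4 - 167) / (-1 - (-4)) = -57
q[-1,0] = (-1 - (-4)) / (0 - (-1)) = 3
q[-4,-1,0] = (3 - (-57)) / (0 - (-4)) = 15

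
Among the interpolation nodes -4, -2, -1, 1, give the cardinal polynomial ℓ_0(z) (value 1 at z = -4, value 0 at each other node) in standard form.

ℓ_0(z) = -(1/30)z^3 - (1/15)z^2 + (1/30)z + 1/15

ℓ_0(z) = (z + 2)(z + 1)(z - 1) / [(-2)·(-3)·(-5)]
       = (z^3 + 2z^2 - z - 2) / (-30)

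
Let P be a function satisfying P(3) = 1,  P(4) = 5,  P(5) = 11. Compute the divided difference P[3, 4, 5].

P[3,4] = (5 - 1) / (4 - 3) = 4
P[4,5] = (11 - 5) / (5 - 4) = 6
P[3,4,5] = (6 - 4) / (5 - 3) = 1

1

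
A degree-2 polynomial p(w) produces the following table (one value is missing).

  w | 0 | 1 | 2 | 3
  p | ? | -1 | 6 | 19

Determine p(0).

-2

The 3 known values determine p uniquely (degree ≤ 2).
Evaluate each Lagrange basis at w = 0:
L_0(0) = (-2)·(-3)/[(-1)·(-2)] = 3
L_1(0) = (-1)·(-3)/[(1)·(-1)] = -3
L_2(0) = (-1)·(-2)/[(2)·(1)] = 1
Sum: (-1)·(3) + 6·(-3) + 19·(1) = -2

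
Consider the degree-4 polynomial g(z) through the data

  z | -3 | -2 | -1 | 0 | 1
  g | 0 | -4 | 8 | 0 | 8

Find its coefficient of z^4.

Build the Lagrange basis polynomials:
L_0(z) = (z + 2)(z + 1)z(z - 1) / [24] = (1/24)z^4 + (1/12)z^3 - (1/24)z^2 - (1/12)z
L_1(z) = (z + 3)(z + 1)z(z - 1) / [-6] = -(1/6)z^4 - (1/2)z^3 + (1/6)z^2 + (1/2)z
L_2(z) = (z + 3)(z + 2)z(z - 1) / [4] = (1/4)z^4 + z^3 + (1/4)z^2 - (3/2)z
L_3(z) = (z + 3)(z + 2)(z + 1)(z - 1) / [-6] = -(1/6)z^4 - (5/6)z^3 - (5/6)z^2 + (5/6)z + 1
L_4(z) = (z + 3)(z + 2)(z + 1)z / [24] = (1/24)z^4 + (1/4)z^3 + (11/24)z^2 + (1/4)z
g(z) = 0·L_0 + (-4)·L_1 + 8·L_2 + 0·L_3 + 8·L_4
Only the coefficient of z^4 is needed; take it from each L_i and combine:
0·(1/24) + (-4)·(-1/6) + 8·(1/4) + 0·(-1/6) + 8·(1/24) = 3

3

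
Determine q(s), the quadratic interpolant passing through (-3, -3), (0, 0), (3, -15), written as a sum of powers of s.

Newton's divided differences:
q[-3,0] = (0 - (-3)) / (0 - (-3)) = 1
q[0,3] = (-15 - 0) / (3 - 0) = -5
q[-3,0,3] = (-5 - 1) / (3 - (-3)) = -1
q(s) = -3 + 1·(s + 3) + (-1)·(s + 3)s
Expanding: q(s) = -s^2 - 2s

q(s) = -s^2 - 2s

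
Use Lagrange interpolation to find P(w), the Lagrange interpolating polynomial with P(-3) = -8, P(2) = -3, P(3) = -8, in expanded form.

P(w) = -w^2 + 1

Build the Lagrange basis polynomials:
L_0(w) = (w - 2)(w - 3) / [30] = (1/30)w^2 - (1/6)w + 1/5
L_1(w) = (w + 3)(w - 3) / [-5] = -(1/5)w^2 + 9/5
L_2(w) = (w + 3)(w - 2) / [6] = (1/6)w^2 + (1/6)w - 1
P(w) = (-8)·L_0 + (-3)·L_1 + (-8)·L_2
  (-8)·L_0(w) = -(4/15)w^2 + (4/3)w - 8/5
  (-3)·L_1(w) = (3/5)w^2 - 27/5
  (-8)·L_2(w) = -(4/3)w^2 - (4/3)w + 8
Adding term by term: -w^2 + 1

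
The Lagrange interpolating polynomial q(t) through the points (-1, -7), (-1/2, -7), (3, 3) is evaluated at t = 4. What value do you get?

Evaluate each Lagrange basis at t = 4:
L_0(4) = (9/2)·(1)/[(-1/2)·(-4)] = 9/4
L_1(4) = (5)·(1)/[(1/2)·(-7/2)] = -20/7
L_2(4) = (5)·(9/2)/[(4)·(7/2)] = 45/28
Sum: (-7)·(9/4) + (-7)·(-20/7) + 3·(45/28) = 127/14

127/14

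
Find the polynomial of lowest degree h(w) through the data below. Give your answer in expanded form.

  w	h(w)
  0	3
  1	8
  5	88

Build the Lagrange basis polynomials:
L_0(w) = (w - 1)(w - 5) / [5] = (1/5)w^2 - (6/5)w + 1
L_1(w) = w(w - 5) / [-4] = -(1/4)w^2 + (5/4)w
L_2(w) = w(w - 1) / [20] = (1/20)w^2 - (1/20)w
h(w) = 3·L_0 + 8·L_1 + 88·L_2
  3·L_0(w) = (3/5)w^2 - (18/5)w + 3
  8·L_1(w) = -2w^2 + 10w
  88·L_2(w) = (22/5)w^2 - (22/5)w
Adding term by term: 3w^2 + 2w + 3

h(w) = 3w^2 + 2w + 3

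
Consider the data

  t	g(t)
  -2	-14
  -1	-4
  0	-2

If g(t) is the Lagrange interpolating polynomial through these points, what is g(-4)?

L_0(-4) = (-3)·(-4)/[(-1)·(-2)] = 6
L_1(-4) = (-2)·(-4)/[(1)·(-1)] = -8
L_2(-4) = (-2)·(-3)/[(2)·(1)] = 3
Sum: (-14)·(6) + (-4)·(-8) + (-2)·(3) = -58

-58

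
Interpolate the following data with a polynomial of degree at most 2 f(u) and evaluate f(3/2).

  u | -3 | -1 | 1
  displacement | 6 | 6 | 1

-33/32

Evaluate each Lagrange basis at u = 3/2:
L_0(3/2) = (5/2)·(1/2)/[(-2)·(-4)] = 5/32
L_1(3/2) = (9/2)·(1/2)/[(2)·(-2)] = -9/16
L_2(3/2) = (9/2)·(5/2)/[(4)·(2)] = 45/32
Sum: 6·(5/32) + 6·(-9/16) + 1·(45/32) = -33/32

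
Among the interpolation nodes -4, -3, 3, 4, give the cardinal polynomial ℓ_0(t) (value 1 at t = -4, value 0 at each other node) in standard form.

ℓ_0(t) = -(1/56)t^3 + (1/14)t^2 + (9/56)t - 9/14

ℓ_0(t) = (t + 3)(t - 3)(t - 4) / [(-1)·(-7)·(-8)]
       = (t^3 - 4t^2 - 9t + 36) / (-56)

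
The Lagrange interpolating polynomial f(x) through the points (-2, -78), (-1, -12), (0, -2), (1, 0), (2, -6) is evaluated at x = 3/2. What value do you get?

Evaluate each Lagrange basis at x = 3/2:
L_0(3/2) = (5/2)·(3/2)·(1/2)·(-1/2)/[(-1)·(-2)·(-3)·(-4)] = -5/128
L_1(3/2) = (7/2)·(3/2)·(1/2)·(-1/2)/[(1)·(-1)·(-2)·(-3)] = 7/32
L_2(3/2) = (7/2)·(5/2)·(1/2)·(-1/2)/[(2)·(1)·(-1)·(-2)] = -35/64
L_3(3/2) = (7/2)·(5/2)·(3/2)·(-1/2)/[(3)·(2)·(1)·(-1)] = 35/32
L_4(3/2) = (7/2)·(5/2)·(3/2)·(1/2)/[(4)·(3)·(2)·(1)] = 35/128
Sum: (-78)·(-5/128) + (-12)·(7/32) + (-2)·(-35/64) + 0 + (-6)·(35/128) = -1/8

-1/8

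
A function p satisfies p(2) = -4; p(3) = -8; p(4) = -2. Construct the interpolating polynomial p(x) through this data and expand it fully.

Build the Lagrange basis polynomials:
L_0(x) = (x - 3)(x - 4) / [2] = (1/2)x^2 - (7/2)x + 6
L_1(x) = (x - 2)(x - 4) / [-1] = -x^2 + 6x - 8
L_2(x) = (x - 2)(x - 3) / [2] = (1/2)x^2 - (5/2)x + 3
p(x) = (-4)·L_0 + (-8)·L_1 + (-2)·L_2
  (-4)·L_0(x) = -2x^2 + 14x - 24
  (-8)·L_1(x) = 8x^2 - 48x + 64
  (-2)·L_2(x) = -x^2 + 5x - 6
Adding term by term: 5x^2 - 29x + 34

p(x) = 5x^2 - 29x + 34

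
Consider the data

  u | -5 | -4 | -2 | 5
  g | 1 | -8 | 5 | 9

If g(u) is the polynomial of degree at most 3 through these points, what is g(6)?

-2665/63

Evaluate each Lagrange basis at u = 6:
L_0(6) = (10)·(8)·(1)/[(-1)·(-3)·(-10)] = -8/3
L_1(6) = (11)·(8)·(1)/[(1)·(-2)·(-9)] = 44/9
L_2(6) = (11)·(10)·(1)/[(3)·(2)·(-7)] = -55/21
L_3(6) = (11)·(10)·(8)/[(10)·(9)·(7)] = 88/63
Sum: 1·(-8/3) + (-8)·(44/9) + 5·(-55/21) + 9·(88/63) = -2665/63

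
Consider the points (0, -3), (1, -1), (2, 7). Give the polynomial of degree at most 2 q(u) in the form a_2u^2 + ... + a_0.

q(u) = 3u^2 - u - 3

Build the Lagrange basis polynomials:
L_0(u) = (u - 1)(u - 2) / [2] = (1/2)u^2 - (3/2)u + 1
L_1(u) = u(u - 2) / [-1] = -u^2 + 2u
L_2(u) = u(u - 1) / [2] = (1/2)u^2 - (1/2)u
q(u) = (-3)·L_0 + (-1)·L_1 + 7·L_2
  (-3)·L_0(u) = -(3/2)u^2 + (9/2)u - 3
  (-1)·L_1(u) = u^2 - 2u
  7·L_2(u) = (7/2)u^2 - (7/2)u
Adding term by term: 3u^2 - u - 3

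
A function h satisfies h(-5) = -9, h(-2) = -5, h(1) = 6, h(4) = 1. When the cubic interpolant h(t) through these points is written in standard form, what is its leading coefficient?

-23/162

The leading coefficient equals the top divided difference h[-5,-2,1,4].
h[-5,-2] = (-5 - (-9)) / (-2 - (-5)) = 4/3
h[-2,1] = (6 - (-5)) / (1 - (-2)) = 11/3
h[1,4] = (1 - 6) / (4 - 1) = -5/3
h[-5,-2,1] = (11/3 - 4/3) / (1 - (-5)) = 7/18
h[-2,1,4] = (-5/3 - 11/3) / (4 - (-2)) = -8/9
h[-5,-2,1,4] = (-8/9 - 7/18) / (4 - (-5)) = -23/162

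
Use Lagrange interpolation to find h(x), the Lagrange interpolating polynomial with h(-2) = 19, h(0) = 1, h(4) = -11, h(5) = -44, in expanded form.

Build the Lagrange basis polynomials:
L_0(x) = x(x - 4)(x - 5) / [-84] = -(1/84)x^3 + (3/28)x^2 - (5/21)x
L_1(x) = (x + 2)(x - 4)(x - 5) / [40] = (1/40)x^3 - (7/40)x^2 + (1/20)x + 1
L_2(x) = (x + 2)x(x - 5) / [-24] = -(1/24)x^3 + (1/8)x^2 + (5/12)x
L_3(x) = (x + 2)x(x - 4) / [35] = (1/35)x^3 - (2/35)x^2 - (8/35)x
h(x) = 19·L_0 + 1·L_1 + (-11)·L_2 + (-44)·L_3
  19·L_0(x) = -(19/84)x^3 + (57/28)x^2 - (95/21)x
  1·L_1(x) = (1/40)x^3 - (7/40)x^2 + (1/20)x + 1
  (-11)·L_2(x) = (11/24)x^3 - (11/8)x^2 - (55/12)x
  (-44)·L_3(x) = -(44/35)x^3 + (88/35)x^2 + (352/35)x
Adding term by term: -x^3 + 3x^2 + x + 1

h(x) = -x^3 + 3x^2 + x + 1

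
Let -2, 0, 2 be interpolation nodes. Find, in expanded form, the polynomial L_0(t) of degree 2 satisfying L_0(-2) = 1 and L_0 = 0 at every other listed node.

L_0(t) = (1/8)t^2 - (1/4)t

L_0(t) = t(t - 2) / [(-2)·(-4)]
       = (t^2 - 2t) / (8)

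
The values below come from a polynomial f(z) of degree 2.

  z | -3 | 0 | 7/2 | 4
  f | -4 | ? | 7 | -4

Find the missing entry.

The 3 known values determine f uniquely (degree ≤ 2).
L_0(0) = (-7/2)·(-4)/[(-13/2)·(-7)] = 4/13
L_1(0) = (3)·(-4)/[(13/2)·(-1/2)] = 48/13
L_2(0) = (3)·(-7/2)/[(7)·(1/2)] = -3
Sum: (-4)·(4/13) + 7·(48/13) + (-4)·(-3) = 476/13

476/13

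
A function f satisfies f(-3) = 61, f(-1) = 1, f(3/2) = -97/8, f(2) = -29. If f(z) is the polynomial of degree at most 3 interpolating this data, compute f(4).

L_0(4) = (5)·(5/2)·(2)/[(-2)·(-9/2)·(-5)] = -5/9
L_1(4) = (7)·(5/2)·(2)/[(2)·(-5/2)·(-3)] = 7/3
L_2(4) = (7)·(5)·(2)/[(9/2)·(5/2)·(-1/2)] = -112/9
L_3(4) = (7)·(5)·(5/2)/[(5)·(3)·(1/2)] = 35/3
Sum: 61·(-5/9) + 1·(7/3) + (-97/8)·(-112/9) + (-29)·(35/3) = -219

-219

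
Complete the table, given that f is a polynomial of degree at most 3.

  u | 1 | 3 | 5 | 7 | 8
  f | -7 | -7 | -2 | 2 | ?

7/4

The 4 known values determine f uniquely (degree ≤ 3).
Evaluate each Lagrange basis at u = 8:
L_0(8) = (5)·(3)·(1)/[(-2)·(-4)·(-6)] = -5/16
L_1(8) = (7)·(3)·(1)/[(2)·(-2)·(-4)] = 21/16
L_2(8) = (7)·(5)·(1)/[(4)·(2)·(-2)] = -35/16
L_3(8) = (7)·(5)·(3)/[(6)·(4)·(2)] = 35/16
Sum: (-7)·(-5/16) + (-7)·(21/16) + (-2)·(-35/16) + 2·(35/16) = 7/4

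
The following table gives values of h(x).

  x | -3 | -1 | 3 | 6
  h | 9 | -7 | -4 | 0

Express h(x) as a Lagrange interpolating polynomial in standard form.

Build the Lagrange basis polynomials:
L_0(x) = (x + 1)(x - 3)(x - 6) / [-108] = -(1/108)x^3 + (2/27)x^2 - (1/12)x - 1/6
L_1(x) = (x + 3)(x - 3)(x - 6) / [56] = (1/56)x^3 - (3/28)x^2 - (9/56)x + 27/28
L_2(x) = (x + 3)(x + 1)(x - 6) / [-72] = -(1/72)x^3 + (1/36)x^2 + (7/24)x + 1/4
L_3(x) = (x + 3)(x + 1)(x - 3) / [189] = (1/189)x^3 + (1/189)x^2 - (1/21)x - 1/21
h(x) = 9·L_0 + (-7)·L_1 + (-4)·L_2 + 0·L_3
  9·L_0(x) = -(1/12)x^3 + (2/3)x^2 - (3/4)x - 3/2
  (-7)·L_1(x) = -(1/8)x^3 + (3/4)x^2 + (9/8)x - 27/4
  (-4)·L_2(x) = (1/18)x^3 - (1/9)x^2 - (7/6)x - 1
  0·L_3(x) = 0
Adding term by term: -(11/72)x^3 + (47/36)x^2 - (19/24)x - 37/4

h(x) = -(11/72)x^3 + (47/36)x^2 - (19/24)x - 37/4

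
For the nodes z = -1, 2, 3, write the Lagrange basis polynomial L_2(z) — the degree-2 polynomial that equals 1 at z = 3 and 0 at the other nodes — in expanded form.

L_2(z) = (z + 1)(z - 2) / [(4)·(1)]
       = (z^2 - z - 2) / (4)

L_2(z) = (1/4)z^2 - (1/4)z - 1/2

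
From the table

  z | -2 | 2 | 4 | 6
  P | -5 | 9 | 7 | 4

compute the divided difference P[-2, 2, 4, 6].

P[-2,2] = (9 - (-5)) / (2 - (-2)) = 7/2
P[2,4] = (7 - 9) / (4 - 2) = -1
P[4,6] = (4 - 7) / (6 - 4) = -3/2
P[-2,2,4] = (-1 - 7/2) / (4 - (-2)) = -3/4
P[2,4,6] = (-3/2 - (-1)) / (6 - 2) = -1/8
P[-2,2,4,6] = (-1/8 - (-3/4)) / (6 - (-2)) = 5/64

5/64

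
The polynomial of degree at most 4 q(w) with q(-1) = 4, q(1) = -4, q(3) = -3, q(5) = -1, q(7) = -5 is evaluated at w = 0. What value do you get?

-213/128

L_0(0) = (-1)·(-3)·(-5)·(-7)/[(-2)·(-4)·(-6)·(-8)] = 35/128
L_1(0) = (1)·(-3)·(-5)·(-7)/[(2)·(-2)·(-4)·(-6)] = 35/32
L_2(0) = (1)·(-1)·(-5)·(-7)/[(4)·(2)·(-2)·(-4)] = -35/64
L_3(0) = (1)·(-1)·(-3)·(-7)/[(6)·(4)·(2)·(-2)] = 7/32
L_4(0) = (1)·(-1)·(-3)·(-5)/[(8)·(6)·(4)·(2)] = -5/128
Sum: 4·(35/128) + (-4)·(35/32) + (-3)·(-35/64) + (-1)·(7/32) + (-5)·(-5/128) = -213/128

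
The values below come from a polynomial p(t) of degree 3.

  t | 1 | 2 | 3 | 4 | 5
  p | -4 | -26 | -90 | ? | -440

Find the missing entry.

The 4 known values determine p uniquely (degree ≤ 3).
Evaluate each Lagrange basis at t = 4:
L_0(4) = (2)·(1)·(-1)/[(-1)·(-2)·(-4)] = 1/4
L_1(4) = (3)·(1)·(-1)/[(1)·(-1)·(-3)] = -1
L_2(4) = (3)·(2)·(-1)/[(2)·(1)·(-2)] = 3/2
L_3(4) = (3)·(2)·(1)/[(4)·(3)·(2)] = 1/4
Sum: (-4)·(1/4) + (-26)·(-1) + (-90)·(3/2) + (-440)·(1/4) = -220

-220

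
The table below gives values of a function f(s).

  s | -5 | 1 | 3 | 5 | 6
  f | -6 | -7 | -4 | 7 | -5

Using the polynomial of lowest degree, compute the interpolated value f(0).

279/88

Using Newton's divided-difference form:
f[-5,1] = (-7 - (-6)) / (1 - (-5)) = -1/6
f[1,3] = (-4 - (-7)) / (3 - 1) = 3/2
f[3,5] = (7 - (-4)) / (5 - 3) = 11/2
f[5,6] = (-5 - 7) / (6 - 5) = -12
f[-5,1,3] = (3/2 - (-1/6)) / (3 - (-5)) = 5/24
f[1,3,5] = (11/2 - 3/2) / (5 - 1) = 1
f[3,5,6] = (-12 - 11/2) / (6 - 3) = -35/6
f[-5,1,3,5] = (1 - 5/24) / (5 - (-5)) = 19/240
f[1,3,5,6] = (-35/6 - 1) / (6 - 1) = -41/30
f[-5,1,3,5,6] = (-41/30 - 19/240) / (6 - (-5)) = -347/2640
f(0) = -6 + (-1/6)·(5) + (5/24)·(5)·(-1) + (19/240)·(5)·(-1)·(-3) + (-347/2640)·(5)·(-1)·(-3)·(-5) = 279/88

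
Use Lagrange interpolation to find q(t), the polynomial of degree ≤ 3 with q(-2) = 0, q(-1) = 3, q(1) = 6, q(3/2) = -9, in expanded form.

Build the Lagrange basis polynomials:
L_0(t) = (t + 1)(t - 1)(t - 3/2) / [-21/2] = -(2/21)t^3 + (1/7)t^2 + (2/21)t - 1/7
L_1(t) = (t + 2)(t - 1)(t - 3/2) / [5] = (1/5)t^3 - (1/10)t^2 - (7/10)t + 3/5
L_2(t) = (t + 2)(t + 1)(t - 3/2) / [-3] = -(1/3)t^3 - (1/2)t^2 + (5/6)t + 1
L_3(t) = (t + 2)(t + 1)(t - 1) / [35/8] = (8/35)t^3 + (16/35)t^2 - (8/35)t - 16/35
q(t) = 0·L_0 + 3·L_1 + 6·L_2 + (-9)·L_3
  0·L_0(t) = 0
  3·L_1(t) = (3/5)t^3 - (3/10)t^2 - (21/10)t + 9/5
  6·L_2(t) = -2t^3 - 3t^2 + 5t + 6
  (-9)·L_3(t) = -(72/35)t^3 - (144/35)t^2 + (72/35)t + 144/35
Adding term by term: -(121/35)t^3 - (519/70)t^2 + (347/70)t + 417/35

q(t) = -(121/35)t^3 - (519/70)t^2 + (347/70)t + 417/35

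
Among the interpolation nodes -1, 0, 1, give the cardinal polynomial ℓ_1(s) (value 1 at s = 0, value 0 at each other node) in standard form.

ℓ_1(s) = -s^2 + 1

ℓ_1(s) = (s + 1)(s - 1) / [(1)·(-1)]
       = (s^2 - 1) / (-1)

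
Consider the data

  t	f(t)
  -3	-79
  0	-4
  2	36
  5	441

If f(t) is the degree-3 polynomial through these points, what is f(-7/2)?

-977/8

Using Newton's divided-difference form:
f[-3,0] = (-4 - (-79)) / (0 - (-3)) = 25
f[0,2] = (36 - (-4)) / (2 - 0) = 20
f[2,5] = (441 - 36) / (5 - 2) = 135
f[-3,0,2] = (20 - 25) / (2 - (-3)) = -1
f[0,2,5] = (135 - 20) / (5 - 0) = 23
f[-3,0,2,5] = (23 - (-1)) / (5 - (-3)) = 3
f(-7/2) = -79 + 25·(-1/2) + (-1)·(-1/2)·(-7/2) + 3·(-1/2)·(-7/2)·(-11/2) = -977/8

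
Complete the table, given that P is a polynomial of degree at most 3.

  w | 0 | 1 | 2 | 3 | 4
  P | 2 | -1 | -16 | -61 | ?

-154

The 4 known values determine P uniquely (degree ≤ 3).
L_0(4) = (3)·(2)·(1)/[(-1)·(-2)·(-3)] = -1
L_1(4) = (4)·(2)·(1)/[(1)·(-1)·(-2)] = 4
L_2(4) = (4)·(3)·(1)/[(2)·(1)·(-1)] = -6
L_3(4) = (4)·(3)·(2)/[(3)·(2)·(1)] = 4
Sum: 2·(-1) + (-1)·(4) + (-16)·(-6) + (-61)·(4) = -154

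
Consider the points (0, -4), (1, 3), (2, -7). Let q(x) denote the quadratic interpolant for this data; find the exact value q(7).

-312

L_0(7) = (6)·(5)/[(-1)·(-2)] = 15
L_1(7) = (7)·(5)/[(1)·(-1)] = -35
L_2(7) = (7)·(6)/[(2)·(1)] = 21
Sum: (-4)·(15) + 3·(-35) + (-7)·(21) = -312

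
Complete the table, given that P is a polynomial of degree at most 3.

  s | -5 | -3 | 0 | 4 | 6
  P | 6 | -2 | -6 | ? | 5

The 4 known values determine P uniquely (degree ≤ 3).
L_0(4) = (7)·(4)·(-2)/[(-2)·(-5)·(-11)] = 28/55
L_1(4) = (9)·(4)·(-2)/[(2)·(-3)·(-9)] = -4/3
L_2(4) = (9)·(7)·(-2)/[(5)·(3)·(-6)] = 7/5
L_3(4) = (9)·(7)·(4)/[(11)·(9)·(6)] = 14/33
Sum: 6·(28/55) + (-2)·(-4/3) + (-6)·(7/5) + 5·(14/33) = -92/165

-92/165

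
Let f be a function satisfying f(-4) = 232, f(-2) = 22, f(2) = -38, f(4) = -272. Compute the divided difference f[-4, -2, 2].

f[-4,-2] = (22 - 232) / (-2 - (-4)) = -105
f[-2,2] = (-38 - 22) / (2 - (-2)) = -15
f[-4,-2,2] = (-15 - (-105)) / (2 - (-4)) = 15

15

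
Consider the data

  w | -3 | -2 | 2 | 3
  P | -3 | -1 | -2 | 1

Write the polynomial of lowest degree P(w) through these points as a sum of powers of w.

P(w) = (11/60)w^3 + (1/10)w^2 - (59/60)w - 19/10

Build the Lagrange basis polynomials:
L_0(w) = (w + 2)(w - 2)(w - 3) / [-30] = -(1/30)w^3 + (1/10)w^2 + (2/15)w - 2/5
L_1(w) = (w + 3)(w - 2)(w - 3) / [20] = (1/20)w^3 - (1/10)w^2 - (9/20)w + 9/10
L_2(w) = (w + 3)(w + 2)(w - 3) / [-20] = -(1/20)w^3 - (1/10)w^2 + (9/20)w + 9/10
L_3(w) = (w + 3)(w + 2)(w - 2) / [30] = (1/30)w^3 + (1/10)w^2 - (2/15)w - 2/5
P(w) = (-3)·L_0 + (-1)·L_1 + (-2)·L_2 + 1·L_3
  (-3)·L_0(w) = (1/10)w^3 - (3/10)w^2 - (2/5)w + 6/5
  (-1)·L_1(w) = -(1/20)w^3 + (1/10)w^2 + (9/20)w - 9/10
  (-2)·L_2(w) = (1/10)w^3 + (1/5)w^2 - (9/10)w - 9/5
  1·L_3(w) = (1/30)w^3 + (1/10)w^2 - (2/15)w - 2/5
Adding term by term: (11/60)w^3 + (1/10)w^2 - (59/60)w - 19/10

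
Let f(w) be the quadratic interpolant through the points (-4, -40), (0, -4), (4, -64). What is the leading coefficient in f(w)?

Build the Lagrange basis polynomials:
L_0(w) = w(w - 4) / [32] = (1/32)w^2 - (1/8)w
L_1(w) = (w + 4)(w - 4) / [-16] = -(1/16)w^2 + 1
L_2(w) = (w + 4)w / [32] = (1/32)w^2 + (1/8)w
f(w) = (-40)·L_0 + (-4)·L_1 + (-64)·L_2
Only the coefficient of w^2 is needed; take it from each L_i and combine:
(-40)·(1/32) + (-4)·(-1/16) + (-64)·(1/32) = -3

-3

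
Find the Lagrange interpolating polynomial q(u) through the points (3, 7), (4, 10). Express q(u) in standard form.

Build the Lagrange basis polynomials:
L_0(u) = (u - 4) / [-1] = -u + 4
L_1(u) = (u - 3) / [1] = u - 3
q(u) = 7·L_0 + 10·L_1
  7·L_0(u) = -7u + 28
  10·L_1(u) = 10u - 30
Adding term by term: 3u - 2

q(u) = 3u - 2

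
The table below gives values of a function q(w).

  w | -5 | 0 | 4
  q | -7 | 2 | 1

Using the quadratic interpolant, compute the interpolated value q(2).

L_0(2) = (2)·(-2)/[(-5)·(-9)] = -4/45
L_1(2) = (7)·(-2)/[(5)·(-4)] = 7/10
L_2(2) = (7)·(2)/[(9)·(4)] = 7/18
Sum: (-7)·(-4/45) + 2·(7/10) + 1·(7/18) = 217/90

217/90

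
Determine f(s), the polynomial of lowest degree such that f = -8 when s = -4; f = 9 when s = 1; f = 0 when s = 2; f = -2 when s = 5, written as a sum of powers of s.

f(s) = (83/180)s^3 - (289/180)s^2 - (667/90)s + 158/9

Newton's divided differences:
f[-4,1] = (9 - (-8)) / (1 - (-4)) = 17/5
f[1,2] = (0 - 9) / (2 - 1) = -9
f[2,5] = (-2 - 0) / (5 - 2) = -2/3
f[-4,1,2] = (-9 - 17/5) / (2 - (-4)) = -31/15
f[1,2,5] = (-2/3 - (-9)) / (5 - 1) = 25/12
f[-4,1,2,5] = (25/12 - (-31/15)) / (5 - (-4)) = 83/180
f(s) = -8 + (17/5)·(s + 4) + (-31/15)·(s + 4)(s - 1) + (83/180)·(s + 4)(s - 1)(s - 2)
Expanding: f(s) = (83/180)s^3 - (289/180)s^2 - (667/90)s + 158/9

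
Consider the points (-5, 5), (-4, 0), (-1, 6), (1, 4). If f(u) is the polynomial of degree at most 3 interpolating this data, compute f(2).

-117/20

Using Newton's divided-difference form:
f[-5,-4] = (0 - 5) / (-4 - (-5)) = -5
f[-4,-1] = (6 - 0) / (-1 - (-4)) = 2
f[-1,1] = (4 - 6) / (1 - (-1)) = -1
f[-5,-4,-1] = (2 - (-5)) / (-1 - (-5)) = 7/4
f[-4,-1,1] = (-1 - 2) / (1 - (-4)) = -3/5
f[-5,-4,-1,1] = (-3/5 - 7/4) / (1 - (-5)) = -47/120
f(2) = 5 + (-5)·(7) + (7/4)·(7)·(6) + (-47/120)·(7)·(6)·(3) = -117/20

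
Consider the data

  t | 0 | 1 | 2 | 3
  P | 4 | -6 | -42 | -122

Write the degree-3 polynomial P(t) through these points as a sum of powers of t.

Newton's divided differences:
P[0,1] = (-6 - 4) / (1 - 0) = -10
P[1,2] = (-42 - (-6)) / (2 - 1) = -36
P[2,3] = (-122 - (-42)) / (3 - 2) = -80
P[0,1,2] = (-36 - (-10)) / (2 - 0) = -13
P[1,2,3] = (-80 - (-36)) / (3 - 1) = -22
P[0,1,2,3] = (-22 - (-13)) / (3 - 0) = -3
P(t) = 4 + (-10)·t + (-13)·t(t - 1) + (-3)·t(t - 1)(t - 2)
Expanding: P(t) = -3t^3 - 4t^2 - 3t + 4

P(t) = -3t^3 - 4t^2 - 3t + 4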